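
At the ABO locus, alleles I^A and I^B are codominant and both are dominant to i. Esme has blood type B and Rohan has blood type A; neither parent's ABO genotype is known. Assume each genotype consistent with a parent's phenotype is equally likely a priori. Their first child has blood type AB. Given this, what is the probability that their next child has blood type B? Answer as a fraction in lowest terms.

5/36

Possible genotypes: Esme ∈ {I^B I^B, I^B i}; Rohan ∈ {I^A I^A, I^A i}.
Weight each parental genotype pair by prior × P(type-AB child):
  I^B I^B × I^A I^A: posterior weight 4/9; P(next child type B) = 0.
  I^B I^B × I^A i: posterior weight 2/9; P(next child type B) = 1/2.
  I^B i × I^A I^A: posterior weight 2/9; P(next child type B) = 0.
  I^B i × I^A i: posterior weight 1/9; P(next child type B) = 1/4.
Weighted sum = 5/36.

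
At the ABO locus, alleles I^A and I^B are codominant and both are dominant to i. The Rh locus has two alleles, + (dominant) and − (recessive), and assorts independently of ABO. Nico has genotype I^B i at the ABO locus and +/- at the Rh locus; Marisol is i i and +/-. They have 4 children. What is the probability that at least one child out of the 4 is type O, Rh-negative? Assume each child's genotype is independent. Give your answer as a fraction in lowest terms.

ABO cross I^B i × i i → 1/2 O, 1/2 B.
Rh cross +/- × +/- → 3/4 Rh+, 1/4 Rh-; so P(type O, Rh-negative) = 1/2 × 1/4 = 1/8 per child.
P(none) = (7/8)^4 = 2401/4096; P(at least one) = 1 − 2401/4096 = 1695/4096.

1695/4096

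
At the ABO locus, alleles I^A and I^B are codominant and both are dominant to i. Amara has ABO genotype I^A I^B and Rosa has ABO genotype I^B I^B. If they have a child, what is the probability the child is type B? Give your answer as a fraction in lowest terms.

1/2

ABO cross I^A I^B × I^B I^B → offspring phenotypes: 1/2 B, 1/2 AB.
So P(type B) = 1/2.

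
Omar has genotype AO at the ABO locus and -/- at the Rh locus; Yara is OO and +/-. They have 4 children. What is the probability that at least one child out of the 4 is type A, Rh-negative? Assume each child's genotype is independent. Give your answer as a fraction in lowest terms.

175/256

ABO cross AO × OO → 1/2 O, 1/2 A.
Rh cross -/- × +/- → 1/2 Rh+, 1/2 Rh-; so P(type A, Rh-negative) = 1/2 × 1/2 = 1/4 per child.
P(none) = (3/4)^4 = 81/256; P(at least one) = 1 − 81/256 = 175/256.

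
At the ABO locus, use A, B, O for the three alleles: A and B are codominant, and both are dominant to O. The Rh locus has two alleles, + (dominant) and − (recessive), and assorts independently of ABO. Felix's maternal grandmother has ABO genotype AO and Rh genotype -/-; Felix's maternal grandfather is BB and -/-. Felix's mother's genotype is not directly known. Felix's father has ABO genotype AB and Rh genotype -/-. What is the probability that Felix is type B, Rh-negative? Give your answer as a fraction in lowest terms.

Felix's mother's ABO genotype from AO × BB: 1/2 AB, 1/2 BO.
Crossing each possibility with the father AB and summing P(type B): 1/2·1/4 + 1/2·1/2 = 3/8.
Similarly for Rh via the mother's Rh distribution: P(Rh-) = 1.
Independent loci: 3/8 × 1 = 3/8.

3/8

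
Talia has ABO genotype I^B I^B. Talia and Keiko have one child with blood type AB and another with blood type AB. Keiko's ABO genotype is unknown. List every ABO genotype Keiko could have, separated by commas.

I^A I^A, I^A I^B, I^A i

For each candidate genotype of Keiko, check whether crossing it with I^B I^B can produce every observed child phenotype.
  I^A I^A → possible child types {AB} ✓
  I^A I^B → possible child types {B, AB} ✓
  I^A i → possible child types {B, AB} ✓
  I^B I^B → possible child types {B} ✗
  I^B i → possible child types {B} ✗
  i i → possible child types {B} ✗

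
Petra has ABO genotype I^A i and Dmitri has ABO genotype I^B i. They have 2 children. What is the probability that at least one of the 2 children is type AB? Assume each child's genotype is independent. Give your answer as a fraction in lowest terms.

7/16

ABO cross I^A i × I^B i → 1/4 O, 1/4 A, 1/4 B, 1/4 AB.
So P(type AB) = 1/4 per child.
P(none) = (3/4)^2 = 9/16; P(at least one) = 1 − 9/16 = 7/16.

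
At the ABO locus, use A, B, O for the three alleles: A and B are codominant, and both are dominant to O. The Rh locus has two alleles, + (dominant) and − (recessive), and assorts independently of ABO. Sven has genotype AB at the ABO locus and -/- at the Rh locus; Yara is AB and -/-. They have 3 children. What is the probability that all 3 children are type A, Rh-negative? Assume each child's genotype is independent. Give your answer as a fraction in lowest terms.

1/64

ABO cross AB × AB → 1/4 A, 1/4 B, 1/2 AB.
Rh cross -/- × -/- → 1 Rh-; so P(type A, Rh-negative) = 1/4 × 1 = 1/4 per child.
All 3 independent: (1/4)^3 = 1/64.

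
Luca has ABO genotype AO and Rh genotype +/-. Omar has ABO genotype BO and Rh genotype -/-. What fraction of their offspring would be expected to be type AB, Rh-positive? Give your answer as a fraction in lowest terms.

ABO cross AO × BO → offspring phenotypes: 1/4 O, 1/4 A, 1/4 B, 1/4 AB.
Rh cross +/- × -/- → 1/2 Rh+, 1/2 Rh-.
Independent loci: P(type AB, Rh-positive) = 1/4 × 1/2 = 1/8.

1/8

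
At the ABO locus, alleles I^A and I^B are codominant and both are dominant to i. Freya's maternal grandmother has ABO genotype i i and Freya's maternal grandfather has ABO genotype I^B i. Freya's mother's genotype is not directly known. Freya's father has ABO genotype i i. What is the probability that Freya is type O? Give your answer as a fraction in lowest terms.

Freya's mother's ABO genotype from i i × I^B i: 1/2 I^B i, 1/2 i i.
Crossing each possibility with the father i i and summing P(type O): 1/2·1/2 + 1/2·1 = 3/4.

3/4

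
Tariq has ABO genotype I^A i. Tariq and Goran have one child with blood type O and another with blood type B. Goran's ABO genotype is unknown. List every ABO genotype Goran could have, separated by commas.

I^B i

For each candidate genotype of Goran, check whether crossing it with I^A i can produce every observed child phenotype.
  I^A I^A → possible child types {A} ✗
  I^A I^B → possible child types {A, B, AB} ✗
  I^A i → possible child types {O, A} ✗
  I^B I^B → possible child types {B, AB} ✗
  I^B i → possible child types {O, A, B, AB} ✓
  i i → possible child types {O, A} ✗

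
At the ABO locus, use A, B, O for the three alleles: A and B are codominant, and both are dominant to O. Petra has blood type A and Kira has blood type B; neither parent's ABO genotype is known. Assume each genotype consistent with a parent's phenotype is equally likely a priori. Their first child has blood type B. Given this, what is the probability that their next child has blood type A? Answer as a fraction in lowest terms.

Possible genotypes: Petra ∈ {AA, AO}; Kira ∈ {BB, BO}.
Weight each parental genotype pair by prior × P(type-B child):
  AO × BB: posterior weight 2/3; P(next child type A) = 0.
  AO × BO: posterior weight 1/3; P(next child type A) = 1/4.
Weighted sum = 1/12.

1/12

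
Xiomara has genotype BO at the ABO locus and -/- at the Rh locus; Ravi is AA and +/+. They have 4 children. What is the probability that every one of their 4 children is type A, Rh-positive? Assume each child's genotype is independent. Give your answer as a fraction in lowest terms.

1/16

ABO cross BO × AA → 1/2 A, 1/2 AB.
Rh cross -/- × +/+ → 1 Rh+; so P(type A, Rh-positive) = 1/2 × 1 = 1/2 per child.
All 4 independent: (1/2)^4 = 1/16.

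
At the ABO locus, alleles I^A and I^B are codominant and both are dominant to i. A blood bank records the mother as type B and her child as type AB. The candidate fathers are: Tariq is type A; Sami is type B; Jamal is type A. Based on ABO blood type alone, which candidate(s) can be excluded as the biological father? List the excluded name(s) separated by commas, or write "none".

A candidate is excluded only if no genotype consistent with his phenotype could produce a type AB child with a type B mother.
Sami (type B): no genotype consistent with that phenotype can produce a type-AB child with a type-B mother.

Sami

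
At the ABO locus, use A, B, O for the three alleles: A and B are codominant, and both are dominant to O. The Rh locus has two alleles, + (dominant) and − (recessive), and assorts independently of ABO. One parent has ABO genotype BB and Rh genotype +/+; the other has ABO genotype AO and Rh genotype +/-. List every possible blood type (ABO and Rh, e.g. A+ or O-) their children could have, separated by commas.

Gametes from BB × AO give offspring ABO genotypes AB, BO, i.e. phenotypes B, AB.
Rh cross +/+ × +/- → phenotypes Rh+.
Combining independently: B+, AB+.

B+, AB+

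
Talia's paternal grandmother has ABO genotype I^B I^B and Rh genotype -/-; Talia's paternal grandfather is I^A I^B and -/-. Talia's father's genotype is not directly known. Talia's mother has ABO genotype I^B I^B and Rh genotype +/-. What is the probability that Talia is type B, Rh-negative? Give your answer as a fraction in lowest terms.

3/8

Talia's father's ABO genotype from I^B I^B × I^A I^B: 1/2 I^A I^B, 1/2 I^B I^B.
Crossing each possibility with the mother I^B I^B and summing P(type B): 1/2·1/2 + 1/2·1 = 3/4.
Similarly for Rh via the father's Rh distribution: P(Rh-) = 1/2.
Independent loci: 3/4 × 1/2 = 3/8.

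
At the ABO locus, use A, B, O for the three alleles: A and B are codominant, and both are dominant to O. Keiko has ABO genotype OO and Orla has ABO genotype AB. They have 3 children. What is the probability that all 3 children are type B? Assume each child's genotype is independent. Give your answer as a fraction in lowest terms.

1/8

ABO cross OO × AB → 1/2 A, 1/2 B.
So P(type B) = 1/2 per child.
All 3 independent: (1/2)^3 = 1/8.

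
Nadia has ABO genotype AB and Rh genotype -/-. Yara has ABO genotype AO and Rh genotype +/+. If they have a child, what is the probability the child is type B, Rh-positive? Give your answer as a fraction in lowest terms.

ABO cross AB × AO → offspring phenotypes: 1/2 A, 1/4 B, 1/4 AB.
Rh cross -/- × +/+ → 1 Rh+.
Independent loci: P(type B, Rh-positive) = 1/4 × 1 = 1/4.

1/4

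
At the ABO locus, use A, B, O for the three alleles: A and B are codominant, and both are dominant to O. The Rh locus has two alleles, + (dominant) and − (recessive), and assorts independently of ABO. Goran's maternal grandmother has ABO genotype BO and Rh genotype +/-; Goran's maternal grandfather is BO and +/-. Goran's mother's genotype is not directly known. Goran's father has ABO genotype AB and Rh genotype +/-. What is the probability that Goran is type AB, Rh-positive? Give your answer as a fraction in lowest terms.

Goran's mother's ABO genotype from BO × BO: 1/4 BB, 1/2 BO, 1/4 OO.
Crossing each possibility with the father AB and summing P(type AB): 1/4·1/2 + 1/2·1/4 + 1/4·0 = 1/4.
Similarly for Rh via the mother's Rh distribution: P(Rh+) = 3/4.
Independent loci: 1/4 × 3/4 = 3/16.

3/16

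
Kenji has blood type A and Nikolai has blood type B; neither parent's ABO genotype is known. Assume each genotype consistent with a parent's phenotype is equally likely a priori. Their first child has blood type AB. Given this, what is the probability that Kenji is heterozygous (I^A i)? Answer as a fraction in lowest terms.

1/3

Possible genotypes: Kenji ∈ {I^A I^A, I^A i}; Nikolai ∈ {I^B I^B, I^B i}.
Weight each parental genotype pair by prior × P(type-AB child):
  I^A I^A × I^B I^B: posterior weight 4/9.
  I^A I^A × I^B i: posterior weight 2/9.
  I^A i × I^B I^B: posterior weight 2/9.
  I^A i × I^B i: posterior weight 1/9.
Sum the posterior weight over pairs where Kenji is I^A i: 1/3.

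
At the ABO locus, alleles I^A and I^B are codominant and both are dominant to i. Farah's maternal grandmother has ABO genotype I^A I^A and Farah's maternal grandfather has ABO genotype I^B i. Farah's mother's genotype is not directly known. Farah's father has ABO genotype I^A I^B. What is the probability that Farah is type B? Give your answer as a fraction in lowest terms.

Farah's mother's ABO genotype from I^A I^A × I^B i: 1/2 I^A I^B, 1/2 I^A i.
Crossing each possibility with the father I^A I^B and summing P(type B): 1/2·1/4 + 1/2·1/4 = 1/4.

1/4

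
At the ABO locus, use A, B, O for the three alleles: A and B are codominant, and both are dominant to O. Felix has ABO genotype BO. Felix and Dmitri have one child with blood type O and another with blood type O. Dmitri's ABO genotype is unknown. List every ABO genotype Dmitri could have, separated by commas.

For each candidate genotype of Dmitri, check whether crossing it with BO can produce every observed child phenotype.
  AA → possible child types {A, AB} ✗
  AB → possible child types {A, B, AB} ✗
  AO → possible child types {O, A, B, AB} ✓
  BB → possible child types {B} ✗
  BO → possible child types {O, B} ✓
  OO → possible child types {O, B} ✓

AO, BO, OO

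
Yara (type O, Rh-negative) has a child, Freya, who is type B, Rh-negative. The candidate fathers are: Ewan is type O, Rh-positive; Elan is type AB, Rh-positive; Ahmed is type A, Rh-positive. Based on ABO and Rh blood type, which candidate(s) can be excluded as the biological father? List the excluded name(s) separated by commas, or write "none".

A candidate is excluded only if no genotype consistent with his phenotype could produce a type B, Rh-negative child with a type O, Rh-negative mother.
Ewan (type O, Rh+): no genotype consistent with that phenotype can produce a type-B Rh- child with a type-O mother.
Ahmed (type A, Rh+): no genotype consistent with that phenotype can produce a type-B Rh- child with a type-O mother.

Ewan, Ahmed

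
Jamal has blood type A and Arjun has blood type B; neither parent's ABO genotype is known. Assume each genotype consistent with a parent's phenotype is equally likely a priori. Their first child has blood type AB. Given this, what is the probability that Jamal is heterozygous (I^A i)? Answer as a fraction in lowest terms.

Possible genotypes: Jamal ∈ {I^A I^A, I^A i}; Arjun ∈ {I^B I^B, I^B i}.
Weight each parental genotype pair by prior × P(type-AB child):
  I^A I^A × I^B I^B: posterior weight 4/9.
  I^A I^A × I^B i: posterior weight 2/9.
  I^A i × I^B I^B: posterior weight 2/9.
  I^A i × I^B i: posterior weight 1/9.
Sum the posterior weight over pairs where Jamal is I^A i: 1/3.

1/3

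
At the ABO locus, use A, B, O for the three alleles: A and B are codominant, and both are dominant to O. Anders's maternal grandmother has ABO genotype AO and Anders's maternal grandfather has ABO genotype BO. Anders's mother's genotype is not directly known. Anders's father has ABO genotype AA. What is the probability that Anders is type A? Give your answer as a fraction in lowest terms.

3/4

Anders's mother's ABO genotype from AO × BO: 1/4 AB, 1/4 AO, 1/4 BO, 1/4 OO.
Crossing each possibility with the father AA and summing P(type A): 1/4·1/2 + 1/4·1 + 1/4·1/2 + 1/4·1 = 3/4.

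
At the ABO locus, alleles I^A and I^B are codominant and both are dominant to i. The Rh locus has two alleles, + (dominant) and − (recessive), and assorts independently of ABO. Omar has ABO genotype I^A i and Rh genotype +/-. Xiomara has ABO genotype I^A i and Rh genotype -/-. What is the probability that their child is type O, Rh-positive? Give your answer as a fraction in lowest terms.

1/8

ABO cross I^A i × I^A i → offspring phenotypes: 1/4 O, 3/4 A.
Rh cross +/- × -/- → 1/2 Rh+, 1/2 Rh-.
Independent loci: P(type O, Rh-positive) = 1/4 × 1/2 = 1/8.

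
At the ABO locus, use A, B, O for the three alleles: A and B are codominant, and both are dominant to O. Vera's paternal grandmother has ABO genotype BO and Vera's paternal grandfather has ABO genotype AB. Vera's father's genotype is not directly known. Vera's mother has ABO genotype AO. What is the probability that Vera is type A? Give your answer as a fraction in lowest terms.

3/8

Vera's father's ABO genotype from BO × AB: 1/4 AB, 1/4 AO, 1/4 BB, 1/4 BO.
Crossing each possibility with the mother AO and summing P(type A): 1/4·1/2 + 1/4·3/4 + 1/4·0 + 1/4·1/4 = 3/8.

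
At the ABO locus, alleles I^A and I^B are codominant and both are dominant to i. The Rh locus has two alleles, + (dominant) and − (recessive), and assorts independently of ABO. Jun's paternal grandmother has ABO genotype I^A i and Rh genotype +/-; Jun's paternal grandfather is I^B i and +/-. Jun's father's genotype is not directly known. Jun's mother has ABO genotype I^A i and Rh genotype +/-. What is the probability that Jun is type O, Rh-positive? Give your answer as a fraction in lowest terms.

3/16

Jun's father's ABO genotype from I^A i × I^B i: 1/4 I^A I^B, 1/4 I^A i, 1/4 I^B i, 1/4 i i.
Crossing each possibility with the mother I^A i and summing P(type O): 1/4·0 + 1/4·1/4 + 1/4·1/4 + 1/4·1/2 = 1/4.
Similarly for Rh via the father's Rh distribution: P(Rh+) = 3/4.
Independent loci: 1/4 × 3/4 = 3/16.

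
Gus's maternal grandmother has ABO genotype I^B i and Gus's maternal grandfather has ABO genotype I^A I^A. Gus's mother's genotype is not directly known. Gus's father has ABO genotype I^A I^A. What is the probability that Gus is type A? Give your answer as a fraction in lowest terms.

3/4

Gus's mother's ABO genotype from I^B i × I^A I^A: 1/2 I^A I^B, 1/2 I^A i.
Crossing each possibility with the father I^A I^A and summing P(type A): 1/2·1/2 + 1/2·1 = 3/4.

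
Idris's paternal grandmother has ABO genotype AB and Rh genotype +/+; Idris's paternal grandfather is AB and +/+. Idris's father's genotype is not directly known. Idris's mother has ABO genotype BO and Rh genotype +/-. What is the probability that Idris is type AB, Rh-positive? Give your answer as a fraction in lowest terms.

Idris's father's ABO genotype from AB × AB: 1/4 AA, 1/2 AB, 1/4 BB.
Crossing each possibility with the mother BO and summing P(type AB): 1/4·1/2 + 1/2·1/4 + 1/4·0 = 1/4.
Similarly for Rh via the father's Rh distribution: P(Rh+) = 1.
Independent loci: 1/4 × 1 = 1/4.

1/4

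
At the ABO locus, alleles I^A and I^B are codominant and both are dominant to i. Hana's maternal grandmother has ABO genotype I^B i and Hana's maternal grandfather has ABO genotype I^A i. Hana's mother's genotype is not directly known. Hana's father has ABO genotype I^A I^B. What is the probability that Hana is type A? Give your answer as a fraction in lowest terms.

Hana's mother's ABO genotype from I^B i × I^A i: 1/4 I^A I^B, 1/4 I^A i, 1/4 I^B i, 1/4 i i.
Crossing each possibility with the father I^A I^B and summing P(type A): 1/4·1/4 + 1/4·1/2 + 1/4·1/4 + 1/4·1/2 = 3/8.

3/8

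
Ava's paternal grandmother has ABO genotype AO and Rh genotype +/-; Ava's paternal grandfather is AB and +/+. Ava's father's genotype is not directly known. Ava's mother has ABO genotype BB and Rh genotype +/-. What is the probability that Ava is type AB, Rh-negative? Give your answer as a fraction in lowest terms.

Ava's father's ABO genotype from AO × AB: 1/4 AA, 1/4 AB, 1/4 AO, 1/4 BO.
Crossing each possibility with the mother BB and summing P(type AB): 1/4·1 + 1/4·1/2 + 1/4·1/2 + 1/4·0 = 1/2.
Similarly for Rh via the father's Rh distribution: P(Rh-) = 1/8.
Independent loci: 1/2 × 1/8 = 1/16.

1/16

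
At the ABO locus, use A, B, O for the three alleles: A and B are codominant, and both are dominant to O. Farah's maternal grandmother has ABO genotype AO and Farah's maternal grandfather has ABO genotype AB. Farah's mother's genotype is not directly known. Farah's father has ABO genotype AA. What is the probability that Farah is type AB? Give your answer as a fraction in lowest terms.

Farah's mother's ABO genotype from AO × AB: 1/4 AA, 1/4 AB, 1/4 AO, 1/4 BO.
Crossing each possibility with the father AA and summing P(type AB): 1/4·0 + 1/4·1/2 + 1/4·0 + 1/4·1/2 = 1/4.

1/4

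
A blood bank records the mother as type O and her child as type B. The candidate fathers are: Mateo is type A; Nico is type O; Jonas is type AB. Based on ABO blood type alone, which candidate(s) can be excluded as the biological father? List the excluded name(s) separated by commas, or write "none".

A candidate is excluded only if no genotype consistent with his phenotype could produce a type B child with a type O mother.
Mateo (type A): no genotype consistent with that phenotype can produce a type-B child with a type-O mother.
Nico (type O): no genotype consistent with that phenotype can produce a type-B child with a type-O mother.

Mateo, Nico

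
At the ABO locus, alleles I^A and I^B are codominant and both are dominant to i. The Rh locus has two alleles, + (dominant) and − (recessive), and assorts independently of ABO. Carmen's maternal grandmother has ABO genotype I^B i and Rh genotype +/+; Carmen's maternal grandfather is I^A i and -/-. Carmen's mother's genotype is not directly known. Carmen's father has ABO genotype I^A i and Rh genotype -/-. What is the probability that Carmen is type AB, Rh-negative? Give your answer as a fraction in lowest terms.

1/16

Carmen's mother's ABO genotype from I^B i × I^A i: 1/4 I^A I^B, 1/4 I^A i, 1/4 I^B i, 1/4 i i.
Crossing each possibility with the father I^A i and summing P(type AB): 1/4·1/4 + 1/4·0 + 1/4·1/4 + 1/4·0 = 1/8.
Similarly for Rh via the mother's Rh distribution: P(Rh-) = 1/2.
Independent loci: 1/8 × 1/2 = 1/16.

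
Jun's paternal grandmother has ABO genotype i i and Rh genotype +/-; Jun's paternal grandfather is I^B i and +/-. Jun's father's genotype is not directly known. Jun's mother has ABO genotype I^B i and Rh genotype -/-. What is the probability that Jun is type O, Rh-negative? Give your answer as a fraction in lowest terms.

Jun's father's ABO genotype from i i × I^B i: 1/2 I^B i, 1/2 i i.
Crossing each possibility with the mother I^B i and summing P(type O): 1/2·1/4 + 1/2·1/2 = 3/8.
Similarly for Rh via the father's Rh distribution: P(Rh-) = 1/2.
Independent loci: 3/8 × 1/2 = 3/16.

3/16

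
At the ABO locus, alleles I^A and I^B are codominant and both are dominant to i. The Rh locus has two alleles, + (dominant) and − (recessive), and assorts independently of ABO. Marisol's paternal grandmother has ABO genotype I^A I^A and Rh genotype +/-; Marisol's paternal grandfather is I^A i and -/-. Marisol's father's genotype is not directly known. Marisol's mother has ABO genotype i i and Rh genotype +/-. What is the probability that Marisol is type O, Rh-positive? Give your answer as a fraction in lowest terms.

Marisol's father's ABO genotype from I^A I^A × I^A i: 1/2 I^A I^A, 1/2 I^A i.
Crossing each possibility with the mother i i and summing P(type O): 1/2·0 + 1/2·1/2 = 1/4.
Similarly for Rh via the father's Rh distribution: P(Rh+) = 5/8.
Independent loci: 1/4 × 5/8 = 5/32.

5/32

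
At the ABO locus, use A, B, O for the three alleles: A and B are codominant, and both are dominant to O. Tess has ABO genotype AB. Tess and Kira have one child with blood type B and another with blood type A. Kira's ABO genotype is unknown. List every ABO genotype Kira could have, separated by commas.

For each candidate genotype of Kira, check whether crossing it with AB can produce every observed child phenotype.
  AA → possible child types {A, AB} ✗
  AB → possible child types {A, B, AB} ✓
  AO → possible child types {A, B, AB} ✓
  BB → possible child types {B, AB} ✗
  BO → possible child types {A, B, AB} ✓
  OO → possible child types {A, B} ✓

AB, AO, BO, OO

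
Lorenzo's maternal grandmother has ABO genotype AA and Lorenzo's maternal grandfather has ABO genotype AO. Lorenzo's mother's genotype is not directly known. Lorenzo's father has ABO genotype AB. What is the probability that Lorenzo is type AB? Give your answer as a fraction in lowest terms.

3/8

Lorenzo's mother's ABO genotype from AA × AO: 1/2 AA, 1/2 AO.
Crossing each possibility with the father AB and summing P(type AB): 1/2·1/2 + 1/2·1/4 = 3/8.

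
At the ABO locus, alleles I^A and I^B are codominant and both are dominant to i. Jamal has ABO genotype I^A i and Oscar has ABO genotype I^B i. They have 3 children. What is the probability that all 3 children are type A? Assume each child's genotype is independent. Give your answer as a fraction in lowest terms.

1/64

ABO cross I^A i × I^B i → 1/4 O, 1/4 A, 1/4 B, 1/4 AB.
So P(type A) = 1/4 per child.
All 3 independent: (1/4)^3 = 1/64.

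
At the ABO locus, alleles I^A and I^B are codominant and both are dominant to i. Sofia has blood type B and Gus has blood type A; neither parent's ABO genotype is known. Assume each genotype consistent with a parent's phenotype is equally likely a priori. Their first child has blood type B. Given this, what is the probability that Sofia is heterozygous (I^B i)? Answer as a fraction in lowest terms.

1/3

Possible genotypes: Sofia ∈ {I^B I^B, I^B i}; Gus ∈ {I^A I^A, I^A i}.
Weight each parental genotype pair by prior × P(type-B child):
  I^B I^B × I^A i: posterior weight 2/3.
  I^B i × I^A i: posterior weight 1/3.
Sum the posterior weight over pairs where Sofia is I^B i: 1/3.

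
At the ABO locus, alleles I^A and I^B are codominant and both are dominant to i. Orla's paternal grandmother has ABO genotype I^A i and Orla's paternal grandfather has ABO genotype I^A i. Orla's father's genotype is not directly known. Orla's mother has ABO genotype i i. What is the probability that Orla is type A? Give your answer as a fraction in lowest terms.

1/2

Orla's father's ABO genotype from I^A i × I^A i: 1/4 I^A I^A, 1/2 I^A i, 1/4 i i.
Crossing each possibility with the mother i i and summing P(type A): 1/4·1 + 1/2·1/2 + 1/4·0 = 1/2.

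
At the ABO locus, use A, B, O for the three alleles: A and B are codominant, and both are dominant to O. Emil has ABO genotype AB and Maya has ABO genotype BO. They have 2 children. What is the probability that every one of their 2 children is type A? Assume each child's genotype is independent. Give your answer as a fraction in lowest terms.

ABO cross AB × BO → 1/4 A, 1/2 B, 1/4 AB.
So P(type A) = 1/4 per child.
All 2 independent: (1/4)^2 = 1/16.

1/16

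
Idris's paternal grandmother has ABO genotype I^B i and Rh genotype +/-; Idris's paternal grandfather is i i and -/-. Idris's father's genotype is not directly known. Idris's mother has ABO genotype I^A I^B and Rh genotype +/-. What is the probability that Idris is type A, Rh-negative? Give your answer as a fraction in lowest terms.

Idris's father's ABO genotype from I^B i × i i: 1/2 I^B i, 1/2 i i.
Crossing each possibility with the mother I^A I^B and summing P(type A): 1/2·1/4 + 1/2·1/2 = 3/8.
Similarly for Rh via the father's Rh distribution: P(Rh-) = 3/8.
Independent loci: 3/8 × 3/8 = 9/64.

9/64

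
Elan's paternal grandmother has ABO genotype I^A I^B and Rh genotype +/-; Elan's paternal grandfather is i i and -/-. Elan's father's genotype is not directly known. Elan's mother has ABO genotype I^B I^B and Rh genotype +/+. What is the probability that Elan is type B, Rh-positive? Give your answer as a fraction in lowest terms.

3/4

Elan's father's ABO genotype from I^A I^B × i i: 1/2 I^A i, 1/2 I^B i.
Crossing each possibility with the mother I^B I^B and summing P(type B): 1/2·1/2 + 1/2·1 = 3/4.
Similarly for Rh via the father's Rh distribution: P(Rh+) = 1.
Independent loci: 3/4 × 1 = 3/4.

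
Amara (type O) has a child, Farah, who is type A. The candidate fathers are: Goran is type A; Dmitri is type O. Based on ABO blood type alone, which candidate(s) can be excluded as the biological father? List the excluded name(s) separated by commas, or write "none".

Dmitri

A candidate is excluded only if no genotype consistent with his phenotype could produce a type A child with a type O mother.
Dmitri (type O): no genotype consistent with that phenotype can produce a type-A child with a type-O mother.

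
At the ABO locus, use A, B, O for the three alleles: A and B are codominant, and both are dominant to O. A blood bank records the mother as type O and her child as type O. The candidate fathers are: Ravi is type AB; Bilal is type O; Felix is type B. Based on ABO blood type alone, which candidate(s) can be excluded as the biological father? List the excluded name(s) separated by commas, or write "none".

A candidate is excluded only if no genotype consistent with his phenotype could produce a type O child with a type O mother.
Ravi (type AB): no genotype consistent with that phenotype can produce a type-O child with a type-O mother.

Ravi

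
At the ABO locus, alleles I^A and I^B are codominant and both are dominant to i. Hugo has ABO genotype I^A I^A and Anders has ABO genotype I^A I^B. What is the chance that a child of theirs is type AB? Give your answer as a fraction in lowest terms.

ABO cross I^A I^A × I^A I^B → offspring phenotypes: 1/2 A, 1/2 AB.
So P(type AB) = 1/2.

1/2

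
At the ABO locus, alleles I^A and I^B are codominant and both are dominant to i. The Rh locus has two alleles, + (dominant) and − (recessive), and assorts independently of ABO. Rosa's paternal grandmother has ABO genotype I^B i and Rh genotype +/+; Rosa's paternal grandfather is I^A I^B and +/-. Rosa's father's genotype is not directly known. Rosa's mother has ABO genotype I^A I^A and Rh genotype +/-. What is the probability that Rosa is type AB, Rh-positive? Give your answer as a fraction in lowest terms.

Rosa's father's ABO genotype from I^B i × I^A I^B: 1/4 I^A I^B, 1/4 I^A i, 1/4 I^B I^B, 1/4 I^B i.
Crossing each possibility with the mother I^A I^A and summing P(type AB): 1/4·1/2 + 1/4·0 + 1/4·1 + 1/4·1/2 = 1/2.
Similarly for Rh via the father's Rh distribution: P(Rh+) = 7/8.
Independent loci: 1/2 × 7/8 = 7/16.

7/16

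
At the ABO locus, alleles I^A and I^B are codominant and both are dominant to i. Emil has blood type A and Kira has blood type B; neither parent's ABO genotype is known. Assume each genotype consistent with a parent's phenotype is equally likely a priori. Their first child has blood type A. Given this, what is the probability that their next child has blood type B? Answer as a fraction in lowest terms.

1/12

Possible genotypes: Emil ∈ {I^A I^A, I^A i}; Kira ∈ {I^B I^B, I^B i}.
Weight each parental genotype pair by prior × P(type-A child):
  I^A I^A × I^B i: posterior weight 2/3; P(next child type B) = 0.
  I^A i × I^B i: posterior weight 1/3; P(next child type B) = 1/4.
Weighted sum = 1/12.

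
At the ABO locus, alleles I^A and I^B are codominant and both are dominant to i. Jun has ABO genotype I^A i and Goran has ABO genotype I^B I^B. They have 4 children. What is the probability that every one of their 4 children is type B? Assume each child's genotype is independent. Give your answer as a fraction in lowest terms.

ABO cross I^A i × I^B I^B → 1/2 B, 1/2 AB.
So P(type B) = 1/2 per child.
All 4 independent: (1/2)^4 = 1/16.

1/16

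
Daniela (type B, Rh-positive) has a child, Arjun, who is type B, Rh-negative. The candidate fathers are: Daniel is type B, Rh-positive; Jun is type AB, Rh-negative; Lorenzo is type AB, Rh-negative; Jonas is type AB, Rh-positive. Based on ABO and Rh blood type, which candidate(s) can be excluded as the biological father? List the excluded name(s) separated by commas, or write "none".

none

A candidate is excluded only if no genotype consistent with his phenotype could produce a type B, Rh-negative child with a type B, Rh-positive mother.
Every candidate has at least one consistent genotype combination, so none can be excluded.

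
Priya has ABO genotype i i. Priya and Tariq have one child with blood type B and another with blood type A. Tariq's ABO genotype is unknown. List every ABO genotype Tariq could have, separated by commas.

For each candidate genotype of Tariq, check whether crossing it with i i can produce every observed child phenotype.
  I^A I^A → possible child types {A} ✗
  I^A I^B → possible child types {A, B} ✓
  I^A i → possible child types {O, A} ✗
  I^B I^B → possible child types {B} ✗
  I^B i → possible child types {O, B} ✗
  i i → possible child types {O} ✗

I^A I^B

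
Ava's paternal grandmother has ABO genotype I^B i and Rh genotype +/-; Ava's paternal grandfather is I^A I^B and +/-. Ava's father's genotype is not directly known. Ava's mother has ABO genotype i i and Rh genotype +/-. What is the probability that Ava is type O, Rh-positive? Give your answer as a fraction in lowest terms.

Ava's father's ABO genotype from I^B i × I^A I^B: 1/4 I^A I^B, 1/4 I^A i, 1/4 I^B I^B, 1/4 I^B i.
Crossing each possibility with the mother i i and summing P(type O): 1/4·0 + 1/4·1/2 + 1/4·0 + 1/4·1/2 = 1/4.
Similarly for Rh via the father's Rh distribution: P(Rh+) = 3/4.
Independent loci: 1/4 × 3/4 = 3/16.

3/16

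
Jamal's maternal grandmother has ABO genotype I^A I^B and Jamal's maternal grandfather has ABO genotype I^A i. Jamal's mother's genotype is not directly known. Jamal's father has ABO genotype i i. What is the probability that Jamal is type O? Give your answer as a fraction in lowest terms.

1/4

Jamal's mother's ABO genotype from I^A I^B × I^A i: 1/4 I^A I^A, 1/4 I^A I^B, 1/4 I^A i, 1/4 I^B i.
Crossing each possibility with the father i i and summing P(type O): 1/4·0 + 1/4·0 + 1/4·1/2 + 1/4·1/2 = 1/4.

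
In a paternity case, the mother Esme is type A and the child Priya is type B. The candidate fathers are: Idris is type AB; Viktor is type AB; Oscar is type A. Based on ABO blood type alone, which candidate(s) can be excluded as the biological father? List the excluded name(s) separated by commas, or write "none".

Oscar

A candidate is excluded only if no genotype consistent with his phenotype could produce a type B child with a type A mother.
Oscar (type A): no genotype consistent with that phenotype can produce a type-B child with a type-A mother.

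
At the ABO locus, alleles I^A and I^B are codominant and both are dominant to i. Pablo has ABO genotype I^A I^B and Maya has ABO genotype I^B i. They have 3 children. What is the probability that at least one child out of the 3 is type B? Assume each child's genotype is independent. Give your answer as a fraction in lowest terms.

ABO cross I^A I^B × I^B i → 1/4 A, 1/2 B, 1/4 AB.
So P(type B) = 1/2 per child.
P(none) = (1/2)^3 = 1/8; P(at least one) = 1 − 1/8 = 7/8.

7/8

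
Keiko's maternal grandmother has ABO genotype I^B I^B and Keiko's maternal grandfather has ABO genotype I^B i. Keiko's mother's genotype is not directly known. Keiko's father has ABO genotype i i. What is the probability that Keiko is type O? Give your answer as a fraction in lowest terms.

1/4

Keiko's mother's ABO genotype from I^B I^B × I^B i: 1/2 I^B I^B, 1/2 I^B i.
Crossing each possibility with the father i i and summing P(type O): 1/2·0 + 1/2·1/2 = 1/4.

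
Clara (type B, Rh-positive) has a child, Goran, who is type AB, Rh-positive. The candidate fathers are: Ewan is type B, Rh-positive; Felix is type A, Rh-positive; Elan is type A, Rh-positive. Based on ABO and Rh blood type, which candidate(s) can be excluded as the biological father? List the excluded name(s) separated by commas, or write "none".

A candidate is excluded only if no genotype consistent with his phenotype could produce a type AB, Rh-positive child with a type B, Rh-positive mother.
Ewan (type B, Rh+): no genotype consistent with that phenotype can produce a type-AB Rh+ child with a type-B mother.

Ewan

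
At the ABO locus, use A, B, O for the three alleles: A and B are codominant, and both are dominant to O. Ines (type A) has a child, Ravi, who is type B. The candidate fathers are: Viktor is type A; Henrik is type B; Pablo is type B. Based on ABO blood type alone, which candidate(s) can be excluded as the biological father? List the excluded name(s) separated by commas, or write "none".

A candidate is excluded only if no genotype consistent with his phenotype could produce a type B child with a type A mother.
Viktor (type A): no genotype consistent with that phenotype can produce a type-B child with a type-A mother.

Viktor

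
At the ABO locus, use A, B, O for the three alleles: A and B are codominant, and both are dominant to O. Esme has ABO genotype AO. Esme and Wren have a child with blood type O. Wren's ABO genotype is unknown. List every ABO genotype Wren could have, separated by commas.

For each candidate genotype of Wren, check whether crossing it with AO can produce every observed child phenotype.
  AA → possible child types {A} ✗
  AB → possible child types {A, B, AB} ✗
  AO → possible child types {O, A} ✓
  BB → possible child types {B, AB} ✗
  BO → possible child types {O, A, B, AB} ✓
  OO → possible child types {O, A} ✓

AO, BO, OO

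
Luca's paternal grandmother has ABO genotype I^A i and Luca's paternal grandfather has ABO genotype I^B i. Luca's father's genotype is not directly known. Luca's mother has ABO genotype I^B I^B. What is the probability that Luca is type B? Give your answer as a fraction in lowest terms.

3/4

Luca's father's ABO genotype from I^A i × I^B i: 1/4 I^A I^B, 1/4 I^A i, 1/4 I^B i, 1/4 i i.
Crossing each possibility with the mother I^B I^B and summing P(type B): 1/4·1/2 + 1/4·1/2 + 1/4·1 + 1/4·1 = 3/4.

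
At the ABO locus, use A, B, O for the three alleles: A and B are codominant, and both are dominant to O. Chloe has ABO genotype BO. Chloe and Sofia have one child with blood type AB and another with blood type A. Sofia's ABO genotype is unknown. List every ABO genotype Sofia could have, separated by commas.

For each candidate genotype of Sofia, check whether crossing it with BO can produce every observed child phenotype.
  AA → possible child types {A, AB} ✓
  AB → possible child types {A, B, AB} ✓
  AO → possible child types {O, A, B, AB} ✓
  BB → possible child types {B} ✗
  BO → possible child types {O, B} ✗
  OO → possible child types {O, B} ✗

AA, AB, AO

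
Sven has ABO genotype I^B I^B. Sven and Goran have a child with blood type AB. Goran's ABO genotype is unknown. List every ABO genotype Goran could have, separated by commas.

For each candidate genotype of Goran, check whether crossing it with I^B I^B can produce every observed child phenotype.
  I^A I^A → possible child types {AB} ✓
  I^A I^B → possible child types {B, AB} ✓
  I^A i → possible child types {B, AB} ✓
  I^B I^B → possible child types {B} ✗
  I^B i → possible child types {B} ✗
  i i → possible child types {B} ✗

I^A I^A, I^A I^B, I^A i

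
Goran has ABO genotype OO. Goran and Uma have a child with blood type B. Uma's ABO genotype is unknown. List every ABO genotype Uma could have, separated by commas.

For each candidate genotype of Uma, check whether crossing it with OO can produce every observed child phenotype.
  AA → possible child types {A} ✗
  AB → possible child types {A, B} ✓
  AO → possible child types {O, A} ✗
  BB → possible child types {B} ✓
  BO → possible child types {O, B} ✓
  OO → possible child types {O} ✗

AB, BB, BO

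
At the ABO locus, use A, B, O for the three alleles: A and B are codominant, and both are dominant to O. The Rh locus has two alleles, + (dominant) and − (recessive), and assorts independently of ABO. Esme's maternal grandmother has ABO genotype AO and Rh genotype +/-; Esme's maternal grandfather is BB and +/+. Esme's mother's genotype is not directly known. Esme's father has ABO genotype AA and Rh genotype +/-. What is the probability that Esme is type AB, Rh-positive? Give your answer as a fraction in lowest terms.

Esme's mother's ABO genotype from AO × BB: 1/2 AB, 1/2 BO.
Crossing each possibility with the father AA and summing P(type AB): 1/2·1/2 + 1/2·1/2 = 1/2.
Similarly for Rh via the mother's Rh distribution: P(Rh+) = 7/8.
Independent loci: 1/2 × 7/8 = 7/16.

7/16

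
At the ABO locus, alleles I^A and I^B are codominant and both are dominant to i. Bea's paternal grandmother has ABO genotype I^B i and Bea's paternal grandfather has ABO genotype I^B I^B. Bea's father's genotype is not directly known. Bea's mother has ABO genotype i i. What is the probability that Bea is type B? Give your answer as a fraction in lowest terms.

Bea's father's ABO genotype from I^B i × I^B I^B: 1/2 I^B I^B, 1/2 I^B i.
Crossing each possibility with the mother i i and summing P(type B): 1/2·1 + 1/2·1/2 = 3/4.

3/4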